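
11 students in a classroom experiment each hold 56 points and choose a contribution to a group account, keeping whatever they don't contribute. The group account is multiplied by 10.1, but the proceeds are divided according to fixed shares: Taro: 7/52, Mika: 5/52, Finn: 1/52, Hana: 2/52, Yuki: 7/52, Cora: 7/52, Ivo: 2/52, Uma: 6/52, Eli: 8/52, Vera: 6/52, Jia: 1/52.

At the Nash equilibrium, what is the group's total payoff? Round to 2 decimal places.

For player j, contributing a unit is worthwhile iff 10.1 × (j's share) ≥ 1, i.e. iff j's share is at least 0.0990.
Taro, Yuki, Cora, Uma, Eli and Vera clear that bar, contributing 56 each; the remaining 5 contribute 0. Total contributed: 336.
The group account pays out 10.1 × 336 = 3393.60 in total (split across the unequal shares, but the aggregate is all that matters for the group sum).
The 5 free-riders keep 56 each, adding 280. Group total = 280 + 3393.60 = 3673.60.

3673.60 points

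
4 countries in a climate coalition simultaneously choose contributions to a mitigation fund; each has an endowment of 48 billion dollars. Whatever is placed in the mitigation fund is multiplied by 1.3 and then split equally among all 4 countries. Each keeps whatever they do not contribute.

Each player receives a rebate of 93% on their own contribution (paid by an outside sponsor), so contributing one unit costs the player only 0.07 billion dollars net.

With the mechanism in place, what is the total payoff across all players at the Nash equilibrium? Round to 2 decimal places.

428.16 billion dollars

The effective private return per unit is now (1.3/4) / 0.07 = 4.6429 > 1, so every player's dominant strategy flips to full contribution.
At the Nash equilibrium everyone contributes 48. Group total payoff = 4 × (48 × 0.93 + 1.3 × 48) = 428.16.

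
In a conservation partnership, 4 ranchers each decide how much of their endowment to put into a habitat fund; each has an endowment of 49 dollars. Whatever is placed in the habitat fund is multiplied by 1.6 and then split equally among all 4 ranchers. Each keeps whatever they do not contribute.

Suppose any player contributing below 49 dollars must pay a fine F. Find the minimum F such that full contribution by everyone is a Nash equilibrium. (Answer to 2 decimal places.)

Given the others contribute fully, the best deviation is to contribute 0 (any partial contribution still incurs the fine and gives up units whose private return 0.4000 is below 1).
Deviating from 49 to 0 saves 49 dollars but forfeits the deviator's share of the drop in the habitat fund: 1.6/4 × 49 = 19.60.
So the deviation gain is 49 − 19.60 = 29.40, and the fine must be at least 29.40 dollars to wipe it out.

29.40 dollars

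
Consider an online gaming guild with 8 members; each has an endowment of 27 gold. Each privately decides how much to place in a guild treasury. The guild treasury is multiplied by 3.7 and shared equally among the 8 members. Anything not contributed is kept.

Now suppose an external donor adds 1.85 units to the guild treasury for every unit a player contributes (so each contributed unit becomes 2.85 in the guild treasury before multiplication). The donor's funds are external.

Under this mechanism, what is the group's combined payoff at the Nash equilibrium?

2277.72 gold

Under the mechanism each unit contributed yields 3.7 × 2.85 / 8 = 1.3181 back to its contributor per unit of net cost, which exceeds 1, making full contribution the dominant choice for everyone.
So the Nash equilibrium is full contribution by all 8; the group earns 3.7 × 2.85 × 216 = 2277.72.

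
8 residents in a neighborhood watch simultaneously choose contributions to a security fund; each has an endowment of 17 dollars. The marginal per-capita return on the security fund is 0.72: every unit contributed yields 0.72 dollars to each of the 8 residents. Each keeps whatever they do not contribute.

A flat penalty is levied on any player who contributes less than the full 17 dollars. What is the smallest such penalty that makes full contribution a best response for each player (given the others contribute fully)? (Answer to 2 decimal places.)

Given the others contribute fully, the best deviation is to contribute 0 (any partial contribution still incurs the fine and gives up units whose private return 0.72 is below 1).
Deviating from 17 to 0 saves 17 dollars but forfeits the deviator's share of the drop in the security fund: 0.72 × 17 = 12.24.
So the deviation gain is 17 − 12.24 = 4.76, and the fine must be at least 4.76 dollars to wipe it out.

4.76 dollars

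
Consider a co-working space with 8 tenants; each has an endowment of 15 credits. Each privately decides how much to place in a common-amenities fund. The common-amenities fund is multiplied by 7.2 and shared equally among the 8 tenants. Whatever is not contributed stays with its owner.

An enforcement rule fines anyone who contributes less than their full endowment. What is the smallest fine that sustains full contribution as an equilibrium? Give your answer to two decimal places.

Given the others contribute fully, the best deviation is to contribute 0 (any partial contribution still incurs the fine and gives up units whose private return 0.9000 is below 1).
Deviating from 15 to 0 saves 15 credits but forfeits the deviator's share of the drop in the common-amenities fund: 7.2/8 × 15 = 13.50.
So the deviation gain is 15 − 13.50 = 1.50, and the fine must be at least 1.50 credits to wipe it out.

1.50 credits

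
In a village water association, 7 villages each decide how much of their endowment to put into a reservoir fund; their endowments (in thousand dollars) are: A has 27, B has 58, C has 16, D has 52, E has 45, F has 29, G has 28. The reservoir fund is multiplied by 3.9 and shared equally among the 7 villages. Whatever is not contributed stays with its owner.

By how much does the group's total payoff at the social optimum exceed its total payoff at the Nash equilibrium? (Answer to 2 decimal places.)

739.50 thousand dollars

The private return per contributed unit is 3.9/7 = 0.5571 < 1 for every player regardless of endowment, so the Nash equilibrium is zero contribution and the group total is Σ E_j = 27 + 58 + 16 + 52 + 45 + 29 + 28 = 255.
Each contributed unit returns 3.900 to the group, so the social optimum is full contribution by everyone: group total = 3.900 × 255 = 994.50.
Efficiency loss = (3.900 − 1) × 255 = 739.50.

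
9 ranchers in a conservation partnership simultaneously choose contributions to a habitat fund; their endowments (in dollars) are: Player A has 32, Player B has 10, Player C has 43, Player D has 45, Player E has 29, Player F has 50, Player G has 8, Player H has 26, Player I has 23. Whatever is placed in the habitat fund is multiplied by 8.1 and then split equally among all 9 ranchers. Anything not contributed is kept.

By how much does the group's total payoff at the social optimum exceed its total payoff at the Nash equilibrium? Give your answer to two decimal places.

The private return per contributed unit is 8.1/9 = 0.9000 < 1 for every player regardless of endowment, so the Nash equilibrium is zero contribution and the group total is Σ E_j = 32 + 10 + 43 + 45 + 29 + 50 + 8 + 26 + 23 = 266.
Each contributed unit returns 8.100 to the group, so the social optimum is full contribution by everyone: group total = 8.100 × 266 = 2154.60.
Efficiency loss = (8.100 − 1) × 266 = 1888.60.

1888.60 dollars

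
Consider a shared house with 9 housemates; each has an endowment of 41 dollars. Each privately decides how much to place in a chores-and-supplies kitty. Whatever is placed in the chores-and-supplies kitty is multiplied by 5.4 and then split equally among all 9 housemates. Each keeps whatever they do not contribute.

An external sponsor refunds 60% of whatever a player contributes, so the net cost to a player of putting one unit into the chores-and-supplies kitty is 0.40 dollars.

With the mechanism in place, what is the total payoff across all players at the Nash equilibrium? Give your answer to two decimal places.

Under the mechanism each unit contributed yields (5.4/9) / 0.40 = 1.5000 back to its contributor per unit of net cost, which exceeds 1, making full contribution the dominant choice for everyone.
At the Nash equilibrium everyone contributes 41. Group total payoff = 9 × (41 × 0.60 + 5.4 × 41) = 2214.00.

2214.00 dollars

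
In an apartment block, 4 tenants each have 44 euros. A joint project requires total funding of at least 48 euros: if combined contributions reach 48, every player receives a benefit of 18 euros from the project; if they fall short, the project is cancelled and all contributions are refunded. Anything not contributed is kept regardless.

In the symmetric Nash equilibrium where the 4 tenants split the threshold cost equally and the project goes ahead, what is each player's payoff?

50 euros

Equal share of the threshold: 48/4 = 12.
At this profile no one gains by cutting their contribution: any cut drops the total below 48, the project is cancelled, contributions are refunded, and the deviator ends with 44, which is less than 44 − 12 + 18 = 50. Contributing more than 12 just wastes the excess. So contributing exactly 12 is a best response.
Each player's payoff: 44 − 12 + 18 = 50.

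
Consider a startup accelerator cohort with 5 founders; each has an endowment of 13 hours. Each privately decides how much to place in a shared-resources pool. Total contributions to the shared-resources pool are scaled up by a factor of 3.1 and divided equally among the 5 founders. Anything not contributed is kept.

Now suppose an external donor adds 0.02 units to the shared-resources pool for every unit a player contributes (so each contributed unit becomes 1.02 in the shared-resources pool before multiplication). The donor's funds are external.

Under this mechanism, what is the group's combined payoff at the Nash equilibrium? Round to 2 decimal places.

With the mechanism, a contributed unit returns 3.1 × 1.02 / 5 = 0.6324 per unit of net cost — still below 1 — so contributing 0 remains dominant for every player.
At the Nash equilibrium no one contributes; group total payoff = 5 × 13 = 65.

65.00 hours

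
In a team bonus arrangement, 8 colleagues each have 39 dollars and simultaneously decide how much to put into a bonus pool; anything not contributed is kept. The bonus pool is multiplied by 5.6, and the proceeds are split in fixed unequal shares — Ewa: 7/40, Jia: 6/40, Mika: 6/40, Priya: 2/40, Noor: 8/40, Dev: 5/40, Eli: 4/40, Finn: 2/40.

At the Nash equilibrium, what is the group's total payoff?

For player j, contributing a unit is worthwhile iff 5.6 × (j's share) ≥ 1, i.e. iff j's share is at least 0.1786.
Noor alone (share 8/40) is above the threshold, contributing 39; the remaining 7 contribute 0. Total contributed: 39.
The bonus pool pays out 5.6 × 39 = 218.40 in total (split across the unequal shares, but the aggregate is all that matters for the group sum).
The 7 free-riders keep 39 each, adding 273. Group total = 273 + 218.40 = 491.40.

491.40 dollars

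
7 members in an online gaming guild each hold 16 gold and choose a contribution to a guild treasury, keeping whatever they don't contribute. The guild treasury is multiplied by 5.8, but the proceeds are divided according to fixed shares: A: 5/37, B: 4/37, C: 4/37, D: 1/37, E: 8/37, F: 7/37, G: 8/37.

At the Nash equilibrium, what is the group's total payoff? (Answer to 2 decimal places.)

342.40 gold

Player j's private return per contributed unit is 5.8 × (j's share). Contributing is weakly dominant for j when that share is at least 1/5.8 = 0.1724, and contributing 0 is dominant otherwise.
E, F and G are above the threshold, contributing 16 each; the remaining 4 contribute 0. Total contributed: 48.
The guild treasury pays out 5.8 × 48 = 278.40 in total (split across the unequal shares, but the aggregate is all that matters for the group sum).
The 4 free-riders keep 16 each, adding 64. Group total = 64 + 278.40 = 342.40.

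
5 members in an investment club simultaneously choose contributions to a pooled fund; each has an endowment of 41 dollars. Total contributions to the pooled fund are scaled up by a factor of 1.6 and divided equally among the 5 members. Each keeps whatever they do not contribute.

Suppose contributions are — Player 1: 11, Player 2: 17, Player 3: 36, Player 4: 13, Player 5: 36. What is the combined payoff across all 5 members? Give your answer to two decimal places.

Total contributed: 11 + 17 + 36 + 13 + 36 = 113; total kept: 5 × 41 − 113 = 92.
The pooled fund pays out 1.6 × 113 = 180.80 in aggregate.
Group total = 92 + 180.80 = 272.80.

272.80 dollars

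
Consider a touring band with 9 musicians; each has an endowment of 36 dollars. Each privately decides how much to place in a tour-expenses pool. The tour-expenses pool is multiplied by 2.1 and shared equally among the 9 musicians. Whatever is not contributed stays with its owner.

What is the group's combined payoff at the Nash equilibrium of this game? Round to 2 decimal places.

Each contributed unit returns 2.1/9 = 0.2333 to its contributor — below 1 — so contributing 0 is dominant for every player. At the Nash equilibrium everyone keeps their 36, and the group total is 9 × 36 = 324.

324.00 dollars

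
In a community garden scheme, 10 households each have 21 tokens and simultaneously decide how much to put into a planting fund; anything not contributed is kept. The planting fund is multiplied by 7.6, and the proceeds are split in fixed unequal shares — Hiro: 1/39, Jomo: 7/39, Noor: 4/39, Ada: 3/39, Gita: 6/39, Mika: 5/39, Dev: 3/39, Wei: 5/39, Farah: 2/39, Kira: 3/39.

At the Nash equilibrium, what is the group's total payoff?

487.20 tokens

Each unit j contributes comes back to j as 7.6 × (j's share), so j prefers to contribute only if that share exceeds 1/7.6 = 0.1316; otherwise keeping the unit dominates.
Jomo and Gita clear that bar, contributing 21 each; the remaining 8 contribute 0. Total contributed: 42.
The planting fund pays out 7.6 × 42 = 319.20 in total (split across the unequal shares, but the aggregate is all that matters for the group sum).
The 8 free-riders keep 21 each, adding 168. Group total = 168 + 319.20 = 487.20.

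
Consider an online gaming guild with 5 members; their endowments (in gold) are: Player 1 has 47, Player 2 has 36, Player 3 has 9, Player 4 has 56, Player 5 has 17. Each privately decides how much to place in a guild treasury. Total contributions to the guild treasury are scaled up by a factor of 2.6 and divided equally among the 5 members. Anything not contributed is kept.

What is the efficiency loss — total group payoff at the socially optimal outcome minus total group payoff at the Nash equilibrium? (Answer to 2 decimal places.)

The private return per contributed unit is 2.6/5 = 0.5200 < 1 for every player regardless of endowment, so the Nash equilibrium is zero contribution and the group total is Σ E_j = 47 + 36 + 9 + 56 + 17 = 165.
Each contributed unit returns 2.600 to the group, so the social optimum is full contribution by everyone: group total = 2.600 × 165 = 429.00.
Efficiency loss = (2.600 − 1) × 165 = 264.00.

264.00 gold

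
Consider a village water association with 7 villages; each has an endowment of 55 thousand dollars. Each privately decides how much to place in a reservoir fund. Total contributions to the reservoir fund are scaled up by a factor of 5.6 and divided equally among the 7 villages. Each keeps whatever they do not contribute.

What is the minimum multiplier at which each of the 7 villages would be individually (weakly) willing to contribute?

A contributed unit returns (multiplier)/7 to its contributor.
This reaches 1 exactly when the multiplier is 7.

7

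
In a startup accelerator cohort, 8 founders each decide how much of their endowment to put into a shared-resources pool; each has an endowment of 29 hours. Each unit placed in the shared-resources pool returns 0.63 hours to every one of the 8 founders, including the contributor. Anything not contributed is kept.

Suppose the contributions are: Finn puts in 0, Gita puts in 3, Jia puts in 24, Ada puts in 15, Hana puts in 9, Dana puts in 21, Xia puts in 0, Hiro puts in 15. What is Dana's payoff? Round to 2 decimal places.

Total contributed: 0 + 3 + 24 + 15 + 9 + 21 + 0 + 15 = 87.
Each receives 0.63 × 87 = 54.81 from the shared-resources pool.
Dana keeps 29 − 21 = 8, so Dana's payoff is 8 + 54.81 = 62.81.

62.81 hours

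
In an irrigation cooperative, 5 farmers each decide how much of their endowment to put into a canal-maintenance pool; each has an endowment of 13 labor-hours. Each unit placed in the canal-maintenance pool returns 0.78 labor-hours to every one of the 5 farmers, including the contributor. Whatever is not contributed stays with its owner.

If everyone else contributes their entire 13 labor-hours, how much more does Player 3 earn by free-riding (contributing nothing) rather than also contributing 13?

2.86 labor-hours

Switching from a contribution of 13 to 0 lets Player 3 keep an extra 13 labor-hours, but lowers the canal-maintenance pool by 13, which costs Player 3 their own share of that drop: 0.78 × 13 = 10.14.
Net gain = 13 − 10.14 = 2.86. The private return per contributed unit (0.78) is below 1, so free-riding is indeed the best response regardless of what the others do.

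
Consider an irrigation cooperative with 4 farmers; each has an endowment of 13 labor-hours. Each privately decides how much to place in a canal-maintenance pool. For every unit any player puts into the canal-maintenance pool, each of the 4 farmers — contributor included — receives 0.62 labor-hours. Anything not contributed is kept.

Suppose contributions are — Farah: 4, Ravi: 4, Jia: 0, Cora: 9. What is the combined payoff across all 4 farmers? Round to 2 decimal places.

77.16 labor-hours

Total contributed: 4 + 4 + 0 + 9 = 17; total kept: 4 × 13 − 17 = 35.
The canal-maintenance pool pays out 0.62 × 4 × 17 = 42.16 in aggregate.
Group total = 35 + 42.16 = 77.16.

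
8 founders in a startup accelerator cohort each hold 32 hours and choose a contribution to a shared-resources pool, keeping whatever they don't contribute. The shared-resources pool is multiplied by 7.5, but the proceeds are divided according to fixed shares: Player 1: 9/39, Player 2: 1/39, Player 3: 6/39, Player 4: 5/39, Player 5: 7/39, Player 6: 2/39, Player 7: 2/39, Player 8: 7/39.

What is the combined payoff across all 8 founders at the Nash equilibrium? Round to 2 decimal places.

A player with share s gets back 7.5·s per unit contributed, so full contribution is dominant for anyone with s > 1/7.5 = 0.1333 and zero contribution is dominant for anyone below.
The shares above 0.1333 belong to Player 1, Player 3, Player 5 and Player 8, contributing 32 each; the remaining 4 contribute 0. Total contributed: 128.
The shared-resources pool pays out 7.5 × 128 = 960.00 in total (split across the unequal shares, but the aggregate is all that matters for the group sum).
The 4 free-riders keep 32 each, adding 128. Group total = 128 + 960.00 = 1088.00.

1088.00 hours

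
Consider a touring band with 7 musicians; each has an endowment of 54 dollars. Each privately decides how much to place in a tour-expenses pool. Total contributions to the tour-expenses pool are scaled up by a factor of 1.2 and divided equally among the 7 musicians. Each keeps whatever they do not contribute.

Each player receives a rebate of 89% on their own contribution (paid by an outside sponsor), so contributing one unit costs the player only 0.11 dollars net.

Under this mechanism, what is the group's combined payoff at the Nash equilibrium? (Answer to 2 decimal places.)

The effective private return per unit is now (1.2/7) / 0.11 = 1.5584 > 1, so every player's dominant strategy flips to full contribution.
So the Nash equilibrium is full contribution by all 7; the group earns 7 × (54 × 0.89 + 1.2 × 54) = 790.02.

790.02 dollars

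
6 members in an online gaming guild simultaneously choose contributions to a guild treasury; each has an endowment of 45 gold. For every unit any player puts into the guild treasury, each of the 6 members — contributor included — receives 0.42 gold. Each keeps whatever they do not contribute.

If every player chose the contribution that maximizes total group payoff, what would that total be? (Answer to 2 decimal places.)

680.40 gold

Each contributed unit returns 2.520 to the group as a whole (0.42 to each of 6 players), which exceeds 1, so the social optimum is full contribution: group total = 2.520 × 270 = 680.40.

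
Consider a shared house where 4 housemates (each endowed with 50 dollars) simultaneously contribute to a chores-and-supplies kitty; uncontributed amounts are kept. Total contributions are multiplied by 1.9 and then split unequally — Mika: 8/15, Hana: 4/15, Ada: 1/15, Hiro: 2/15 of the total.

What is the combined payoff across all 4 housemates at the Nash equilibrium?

245.00 dollars

Each unit j contributes comes back to j as 1.9 × (j's share), so j prefers to contribute only if that share exceeds 1/1.9 = 0.5263; otherwise keeping the unit dominates.
The only share above 0.5263 is Mika's 8/15, contributing 50; the remaining 3 contribute 0. Total contributed: 50.
The chores-and-supplies kitty pays out 1.9 × 50 = 95.00 in total (split across the unequal shares, but the aggregate is all that matters for the group sum).
The 3 free-riders keep 50 each, adding 150. Group total = 150 + 95.00 = 245.00.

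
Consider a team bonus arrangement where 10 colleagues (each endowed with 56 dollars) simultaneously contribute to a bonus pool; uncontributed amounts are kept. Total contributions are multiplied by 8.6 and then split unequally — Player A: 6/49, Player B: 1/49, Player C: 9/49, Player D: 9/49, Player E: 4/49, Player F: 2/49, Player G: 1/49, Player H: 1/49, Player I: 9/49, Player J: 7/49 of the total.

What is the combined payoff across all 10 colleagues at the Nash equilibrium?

2688.00 dollars

Player j's private return per contributed unit is 8.6 × (j's share). Contributing is weakly dominant for j when that share is at least 1/8.6 = 0.1163, and contributing 0 is dominant otherwise.
The shares above 0.1163 belong to Player A, Player C, Player D, Player I and Player J, contributing 56 each; the remaining 5 contribute 0. Total contributed: 280.
The bonus pool pays out 8.6 × 280 = 2408.00 in total (split across the unequal shares, but the aggregate is all that matters for the group sum).
The 5 free-riders keep 56 each, adding 280. Group total = 280 + 2408.00 = 2688.00.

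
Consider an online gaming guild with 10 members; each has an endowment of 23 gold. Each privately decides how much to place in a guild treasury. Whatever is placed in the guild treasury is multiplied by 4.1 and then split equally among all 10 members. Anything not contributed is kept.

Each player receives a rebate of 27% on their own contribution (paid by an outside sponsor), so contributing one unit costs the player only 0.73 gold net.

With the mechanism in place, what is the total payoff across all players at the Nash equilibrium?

230.00 gold

The effective private return is (4.1/10) / 0.73 = 0.5616, which is still under 1, so the mechanism doesn't change anyone's dominant strategy: zero contribution.
At the Nash equilibrium no one contributes; group total payoff = 10 × 23 = 230.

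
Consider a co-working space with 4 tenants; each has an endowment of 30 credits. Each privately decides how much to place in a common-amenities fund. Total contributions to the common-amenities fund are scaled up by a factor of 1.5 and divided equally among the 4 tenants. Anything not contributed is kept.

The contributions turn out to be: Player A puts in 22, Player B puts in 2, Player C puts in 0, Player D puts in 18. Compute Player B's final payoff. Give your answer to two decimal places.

43.75 credits

Total contributed: 22 + 2 + 0 + 18 = 42.
Each receives 1.5 × 42 / 4 = 15.75 from the common-amenities fund.
Player B keeps 30 − 2 = 28, so Player B's payoff is 28 + 15.75 = 43.75.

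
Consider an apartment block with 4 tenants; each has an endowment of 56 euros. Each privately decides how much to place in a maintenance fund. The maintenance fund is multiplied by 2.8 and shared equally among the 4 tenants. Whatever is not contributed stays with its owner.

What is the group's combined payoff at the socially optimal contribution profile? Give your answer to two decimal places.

Each contributed unit returns 2.800 to the group as a whole (0.7000 to each of 4 players), which exceeds 1, so the social optimum is full contribution: group total = 2.800 × 224 = 627.20.

627.20 euros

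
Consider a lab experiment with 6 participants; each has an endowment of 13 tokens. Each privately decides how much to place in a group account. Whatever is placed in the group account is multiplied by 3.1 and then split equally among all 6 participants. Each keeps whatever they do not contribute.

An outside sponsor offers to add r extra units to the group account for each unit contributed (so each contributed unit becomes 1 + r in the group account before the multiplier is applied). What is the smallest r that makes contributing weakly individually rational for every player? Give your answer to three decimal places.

With matching at rate r, one contributed unit becomes (1 + r) in the group account and returns 3.1 × (1 + r) / 6 to the contributor.
Setting this equal to 1: 1 + r = 6/3.1 = 1.9355.
So the minimum matching rate is r = 1.9355 − 1 = 0.935.

0.935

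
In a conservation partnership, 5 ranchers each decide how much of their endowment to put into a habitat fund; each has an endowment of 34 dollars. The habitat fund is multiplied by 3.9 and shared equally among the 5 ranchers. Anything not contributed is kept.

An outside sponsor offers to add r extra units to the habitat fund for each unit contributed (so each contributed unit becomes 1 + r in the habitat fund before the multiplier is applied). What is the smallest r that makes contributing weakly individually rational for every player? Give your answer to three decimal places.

With matching at rate r, one contributed unit becomes (1 + r) in the habitat fund and returns 3.9 × (1 + r) / 5 to the contributor.
Setting this equal to 1: 1 + r = 5/3.9 = 1.2821.
So the minimum matching rate is r = 1.2821 − 1 = 0.282.

0.282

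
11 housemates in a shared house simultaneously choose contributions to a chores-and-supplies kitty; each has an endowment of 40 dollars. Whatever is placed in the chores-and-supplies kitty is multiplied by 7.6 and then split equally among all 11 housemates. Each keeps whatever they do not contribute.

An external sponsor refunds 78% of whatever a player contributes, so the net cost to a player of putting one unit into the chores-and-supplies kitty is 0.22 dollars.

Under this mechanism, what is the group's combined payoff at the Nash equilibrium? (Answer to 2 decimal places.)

3687.20 dollars

Under the mechanism each unit contributed yields (7.6/11) / 0.22 = 3.1405 back to its contributor per unit of net cost, which exceeds 1, making full contribution the dominant choice for everyone.
At the Nash equilibrium everyone contributes 40. Group total payoff = 11 × (40 × 0.78 + 7.6 × 40) = 3687.20.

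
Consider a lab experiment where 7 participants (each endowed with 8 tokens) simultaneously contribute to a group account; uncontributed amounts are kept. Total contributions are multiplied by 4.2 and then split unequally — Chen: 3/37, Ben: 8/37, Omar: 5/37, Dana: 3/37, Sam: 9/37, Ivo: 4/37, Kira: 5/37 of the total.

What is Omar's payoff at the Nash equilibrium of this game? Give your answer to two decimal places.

For player j, contributing a unit is worthwhile iff 4.2 × (j's share) ≥ 1, i.e. iff j's share is at least 0.2381.
The only share above 0.2381 is Sam's 9/37, contributing 8; the remaining 6 contribute 0. Total contributed: 8.
Omar keeps 8 and receives 4.2 × 8 × 5/37 = 4.54 from the group account, for a payoff of 12.54.

12.54 tokens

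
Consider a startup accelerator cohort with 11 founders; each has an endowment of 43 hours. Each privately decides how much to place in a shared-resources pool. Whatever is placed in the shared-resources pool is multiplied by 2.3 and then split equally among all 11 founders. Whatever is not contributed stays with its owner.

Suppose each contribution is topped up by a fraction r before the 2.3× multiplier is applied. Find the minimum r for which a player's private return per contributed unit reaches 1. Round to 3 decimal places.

3.783

With matching at rate r, one contributed unit becomes (1 + r) in the shared-resources pool and returns 2.3 × (1 + r) / 11 to the contributor.
Setting this equal to 1: 1 + r = 11/2.3 = 4.7826.
So the minimum matching rate is r = 4.7826 − 1 = 3.783.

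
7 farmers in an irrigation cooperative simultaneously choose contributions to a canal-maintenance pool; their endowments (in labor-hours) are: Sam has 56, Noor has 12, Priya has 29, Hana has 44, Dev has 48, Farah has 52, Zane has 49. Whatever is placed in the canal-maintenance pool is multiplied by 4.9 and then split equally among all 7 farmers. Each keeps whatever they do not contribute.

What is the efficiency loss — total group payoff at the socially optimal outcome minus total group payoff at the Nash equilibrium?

1131.00 labor-hours

The private return per contributed unit is 4.9/7 = 0.7000 < 1 for every player regardless of endowment, so the Nash equilibrium is zero contribution and the group total is Σ E_j = 56 + 12 + 29 + 44 + 48 + 52 + 49 = 290.
Each contributed unit returns 4.900 to the group, so the social optimum is full contribution by everyone: group total = 4.900 × 290 = 1421.00.
Efficiency loss = (4.900 − 1) × 290 = 1131.00.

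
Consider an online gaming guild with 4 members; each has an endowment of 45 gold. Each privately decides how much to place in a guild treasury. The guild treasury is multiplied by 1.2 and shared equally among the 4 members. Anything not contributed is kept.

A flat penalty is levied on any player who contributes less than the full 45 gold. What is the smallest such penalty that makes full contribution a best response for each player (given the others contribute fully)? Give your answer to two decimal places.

Given the others contribute fully, the best deviation is to contribute 0 (any partial contribution still incurs the fine and gives up units whose private return 0.3000 is below 1).
Deviating from 45 to 0 saves 45 gold but forfeits the deviator's share of the drop in the guild treasury: 1.2/4 × 45 = 13.50.
So the deviation gain is 45 − 13.50 = 31.50, and the fine must be at least 31.50 gold to wipe it out.

31.50 gold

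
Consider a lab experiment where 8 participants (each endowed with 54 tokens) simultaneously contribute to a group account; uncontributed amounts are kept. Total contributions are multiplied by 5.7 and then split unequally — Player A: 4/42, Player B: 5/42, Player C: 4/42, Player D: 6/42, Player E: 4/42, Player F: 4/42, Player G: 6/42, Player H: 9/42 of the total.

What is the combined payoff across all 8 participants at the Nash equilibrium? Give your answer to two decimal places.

685.80 tokens

For player j, contributing a unit is worthwhile iff 5.7 × (j's share) ≥ 1, i.e. iff j's share is at least 0.1754.
Player H alone (share 9/42) is above the threshold, contributing 54; the remaining 7 contribute 0. Total contributed: 54.
The group account pays out 5.7 × 54 = 307.80 in total (split across the unequal shares, but the aggregate is all that matters for the group sum).
The 7 free-riders keep 54 each, adding 378. Group total = 378 + 307.80 = 685.80.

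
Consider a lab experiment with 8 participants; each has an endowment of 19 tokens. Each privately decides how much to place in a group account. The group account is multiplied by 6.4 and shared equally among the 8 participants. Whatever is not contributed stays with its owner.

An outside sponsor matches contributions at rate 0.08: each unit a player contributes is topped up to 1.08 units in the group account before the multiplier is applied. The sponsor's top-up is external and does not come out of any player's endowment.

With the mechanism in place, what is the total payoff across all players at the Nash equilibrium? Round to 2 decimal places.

The effective private return is 6.4 × 1.08 / 8 = 0.8640, which is still under 1, so the mechanism doesn't change anyone's dominant strategy: zero contribution.
At the Nash equilibrium no one contributes; group total payoff = 8 × 19 = 152.

152.00 tokens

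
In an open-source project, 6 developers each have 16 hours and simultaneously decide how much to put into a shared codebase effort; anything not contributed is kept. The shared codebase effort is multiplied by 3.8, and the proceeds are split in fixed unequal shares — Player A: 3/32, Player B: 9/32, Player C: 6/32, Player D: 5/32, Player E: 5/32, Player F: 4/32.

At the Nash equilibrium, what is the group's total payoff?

140.80 hours

For player j, contributing a unit is worthwhile iff 3.8 × (j's share) ≥ 1, i.e. iff j's share is at least 0.2632.
The only share above 0.2632 is Player B's 9/32, contributing 16; the remaining 5 contribute 0. Total contributed: 16.
The shared codebase effort pays out 3.8 × 16 = 60.80 in total (split across the unequal shares, but the aggregate is all that matters for the group sum).
The 5 free-riders keep 16 each, adding 80. Group total = 80 + 60.80 = 140.80.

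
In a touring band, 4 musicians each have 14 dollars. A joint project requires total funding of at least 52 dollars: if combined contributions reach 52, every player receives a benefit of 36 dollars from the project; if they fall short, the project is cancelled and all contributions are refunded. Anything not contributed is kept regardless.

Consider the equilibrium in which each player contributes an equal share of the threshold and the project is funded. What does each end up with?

37 dollars

Equal share of the threshold: 52/4 = 13.
At this profile no one gains by cutting their contribution: any cut drops the total below 52, the project is cancelled, contributions are refunded, and the deviator ends with 14, which is less than 14 − 13 + 36 = 37. Contributing more than 13 just wastes the excess. So contributing exactly 13 is a best response.
Each player's payoff: 14 − 13 + 36 = 37.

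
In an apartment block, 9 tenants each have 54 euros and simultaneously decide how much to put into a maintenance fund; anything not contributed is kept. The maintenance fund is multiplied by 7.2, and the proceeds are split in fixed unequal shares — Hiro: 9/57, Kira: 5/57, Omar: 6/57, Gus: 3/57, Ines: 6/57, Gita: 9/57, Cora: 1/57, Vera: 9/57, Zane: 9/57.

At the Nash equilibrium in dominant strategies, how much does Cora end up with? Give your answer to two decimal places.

For player j, contributing a unit is worthwhile iff 7.2 × (j's share) ≥ 1, i.e. iff j's share is at least 0.1389.
The shares above 0.1389 belong to Hiro, Gita, Vera and Zane, contributing 54 each; the remaining 5 contribute 0. Total contributed: 216.
Cora keeps 54 and receives 7.2 × 216 × 1/57 = 27.28 from the maintenance fund, for a payoff of 81.28.

81.28 euros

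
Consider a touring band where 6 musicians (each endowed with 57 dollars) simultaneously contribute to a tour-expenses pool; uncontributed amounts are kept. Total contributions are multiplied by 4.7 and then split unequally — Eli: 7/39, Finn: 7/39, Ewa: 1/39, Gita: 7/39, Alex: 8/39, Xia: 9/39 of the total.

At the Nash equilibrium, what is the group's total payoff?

A player with share s gets back 4.7·s per unit contributed, so full contribution is dominant for anyone with s > 1/4.7 = 0.2128 and zero contribution is dominant for anyone below.
The only share above 0.2128 is Xia's 9/39, contributing 57; the remaining 5 contribute 0. Total contributed: 57.
The tour-expenses pool pays out 4.7 × 57 = 267.90 in total (split across the unequal shares, but the aggregate is all that matters for the group sum).
The 5 free-riders keep 57 each, adding 285. Group total = 285 + 267.90 = 552.90.

552.90 dollars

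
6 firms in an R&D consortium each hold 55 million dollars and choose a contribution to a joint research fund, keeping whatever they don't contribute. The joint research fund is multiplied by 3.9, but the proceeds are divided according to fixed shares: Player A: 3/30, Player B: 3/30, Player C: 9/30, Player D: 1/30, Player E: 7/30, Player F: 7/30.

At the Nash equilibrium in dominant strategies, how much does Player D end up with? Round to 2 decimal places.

62.15 million dollars

For player j, contributing a unit is worthwhile iff 3.9 × (j's share) ≥ 1, i.e. iff j's share is at least 0.2564.
The only share above 0.2564 is Player C's 9/30, contributing 55; the remaining 5 contribute 0. Total contributed: 55.
Player D keeps 55 and receives 3.9 × 55 × 1/30 = 7.15 from the joint research fund, for a payoff of 62.15.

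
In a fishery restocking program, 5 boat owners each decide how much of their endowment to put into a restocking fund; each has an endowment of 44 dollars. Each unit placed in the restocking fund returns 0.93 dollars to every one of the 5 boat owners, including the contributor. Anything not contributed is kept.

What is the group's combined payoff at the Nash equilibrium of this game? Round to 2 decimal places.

The private return per contributed unit is 0.93 < 1, so contributing 0 is dominant for every player. At the Nash equilibrium everyone keeps their 44, and the group total is 5 × 44 = 220.

220.00 dollars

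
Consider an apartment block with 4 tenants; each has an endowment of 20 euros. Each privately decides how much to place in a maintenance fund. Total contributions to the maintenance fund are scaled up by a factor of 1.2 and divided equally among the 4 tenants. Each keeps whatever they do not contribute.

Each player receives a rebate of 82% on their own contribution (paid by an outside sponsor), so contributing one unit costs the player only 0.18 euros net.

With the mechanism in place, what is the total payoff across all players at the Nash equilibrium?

The effective private return per unit is now (1.2/4) / 0.18 = 1.6667 > 1, so every player's dominant strategy flips to full contribution.
At the Nash equilibrium everyone contributes 20. Group total payoff = 4 × (20 × 0.82 + 1.2 × 20) = 161.60.

161.60 euros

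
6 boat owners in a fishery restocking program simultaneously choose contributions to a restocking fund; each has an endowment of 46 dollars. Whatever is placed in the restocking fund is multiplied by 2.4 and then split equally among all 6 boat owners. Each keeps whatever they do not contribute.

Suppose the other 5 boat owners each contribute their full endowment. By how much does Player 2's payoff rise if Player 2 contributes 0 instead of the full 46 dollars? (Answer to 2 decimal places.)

Switching from a contribution of 46 to 0 lets Player 2 keep an extra 46 dollars, but lowers the restocking fund by 46, which costs Player 2 their own share of that drop: 2.4/6 × 46 = 18.40.
Net gain = 46 − 18.40 = 27.60. The private return per contributed unit (0.4000) is below 1, so free-riding is indeed the best response regardless of what the others do.

27.60 dollars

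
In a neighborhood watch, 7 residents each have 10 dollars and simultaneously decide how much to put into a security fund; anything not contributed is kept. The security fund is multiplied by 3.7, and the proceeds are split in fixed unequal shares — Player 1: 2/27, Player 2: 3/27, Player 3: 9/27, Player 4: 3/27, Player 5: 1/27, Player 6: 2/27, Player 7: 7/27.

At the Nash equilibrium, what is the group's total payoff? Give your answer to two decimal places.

97.00 dollars

Each unit j contributes comes back to j as 3.7 × (j's share), so j prefers to contribute only if that share exceeds 1/3.7 = 0.2703; otherwise keeping the unit dominates.
Player 3 alone (share 9/27) is above the threshold, contributing 10; the remaining 6 contribute 0. Total contributed: 10.
The security fund pays out 3.7 × 10 = 37.00 in total (split across the unequal shares, but the aggregate is all that matters for the group sum).
The 6 free-riders keep 10 each, adding 60. Group total = 60 + 37.00 = 97.00.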